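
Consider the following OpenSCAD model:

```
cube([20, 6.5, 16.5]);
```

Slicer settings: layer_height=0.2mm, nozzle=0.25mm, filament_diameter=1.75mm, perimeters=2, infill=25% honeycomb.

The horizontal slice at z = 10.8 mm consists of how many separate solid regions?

1

At z = 10.8 mm: the cube (footprint 20×6.5) is included at this height. The result has 1 disconnected region.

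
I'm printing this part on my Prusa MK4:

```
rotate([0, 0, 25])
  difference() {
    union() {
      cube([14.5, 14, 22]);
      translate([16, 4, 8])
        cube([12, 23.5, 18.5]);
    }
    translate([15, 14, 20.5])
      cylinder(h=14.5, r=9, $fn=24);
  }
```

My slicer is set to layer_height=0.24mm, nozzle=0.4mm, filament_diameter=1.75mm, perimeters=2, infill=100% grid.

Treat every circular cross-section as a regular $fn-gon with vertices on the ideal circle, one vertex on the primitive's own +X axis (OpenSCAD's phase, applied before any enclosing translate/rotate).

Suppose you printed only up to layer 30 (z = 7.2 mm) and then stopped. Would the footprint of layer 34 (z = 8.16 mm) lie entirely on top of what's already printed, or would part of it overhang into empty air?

part overhangs

Compare the two slices. At z = 7.2: the cube is present — its section is the full 14.5×14 rectangle (area 203.00 mm²); the cube at (16, 4) does not reach this height (z outside [8, 26.5]); Taking the union: only the 14.5×14 cube is present, so the union is just that shape — area = 203.00 mm²; the cylinder at (15, 14) is not intersected at this z (z outside [20.5, 35]); After the difference (first − rest): none of the subtracted shapes is present at this height, so that combined region is unchanged — area = 203.00 mm²; (rotated 25° about Z; rotation is an isometry so areas/perimeters/island counts are preserved). At z = 8.16: the cube (footprint 14.5×14) is included at this height (area 203.00 mm²); the cube at (16, 4) (footprint 12×23.5) is included at this height (area 282.00 mm²); Taking the union: the 2 present regions are separate (no shared area or edge), so areas and boundary lengths simply add and each stays a separate island — area = 485.00 mm²; the cylinder at (15, 14) is not intersected at this z (z outside [20.5, 35]); After the difference (first − rest): none of the subtracted shapes is present at this height, so that combined region is unchanged — area = 485.00 mm²; (whole slice rotated 25° about Z — lengths, areas and connectivity unchanged). Checking containment: at z = 8.16 the cross-section extends beyond the z = 7.2 cross-section by about 282.00 mm².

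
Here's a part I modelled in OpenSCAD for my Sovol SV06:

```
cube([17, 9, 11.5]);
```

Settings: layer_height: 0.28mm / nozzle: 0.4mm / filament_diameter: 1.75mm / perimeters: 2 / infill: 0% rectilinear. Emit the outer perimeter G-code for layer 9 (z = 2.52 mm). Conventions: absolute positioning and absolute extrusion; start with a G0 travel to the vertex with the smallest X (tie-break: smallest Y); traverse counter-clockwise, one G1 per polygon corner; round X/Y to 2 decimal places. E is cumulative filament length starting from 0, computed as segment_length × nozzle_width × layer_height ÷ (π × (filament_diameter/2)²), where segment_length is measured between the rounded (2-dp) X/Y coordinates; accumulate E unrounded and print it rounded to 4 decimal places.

G0 X0.00 Y0.00 Z2.52
G1 X17.00 Y0.00 E0.7916
G1 X17.00 Y9.00 E1.2107
G1 X0.00 Y9.00 E2.0023
G1 X0.00 Y0.00 E2.4213

At z = 2.52 mm: the 17×9 cube contributes its full rectangle. The outline is a single polygon with 4 vertices. Extrusion per mm of travel: 0.4 × 0.28 / (π × 0.875²) = 0.046564. Accumulating E over each segment gives final E = 2.4213.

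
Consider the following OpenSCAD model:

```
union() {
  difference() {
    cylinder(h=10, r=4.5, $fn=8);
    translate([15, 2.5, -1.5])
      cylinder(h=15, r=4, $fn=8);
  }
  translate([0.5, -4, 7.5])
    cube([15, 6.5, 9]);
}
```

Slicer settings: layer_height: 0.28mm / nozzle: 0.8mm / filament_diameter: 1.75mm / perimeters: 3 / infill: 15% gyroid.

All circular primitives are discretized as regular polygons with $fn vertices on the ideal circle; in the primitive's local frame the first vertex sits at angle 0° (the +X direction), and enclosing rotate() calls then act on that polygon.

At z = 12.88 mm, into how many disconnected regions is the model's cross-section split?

1

At z = 12.88 mm: the cylinder is absent (z outside [0, 10]); the r=4 cylinder at (15, 2.5) gives a regular 8-gon of circumradius 4 (constant along its height); Taking the first minus the rest: the first operand is absent here, so nothing remains; the 15×6.5 cube at (0.5, -4) contributes its full rectangle; Merging all regions: only the 15×6.5 cube at (0.5, -4) is present, so the union is just that shape — 1 connected region. The result has 1 disconnected region.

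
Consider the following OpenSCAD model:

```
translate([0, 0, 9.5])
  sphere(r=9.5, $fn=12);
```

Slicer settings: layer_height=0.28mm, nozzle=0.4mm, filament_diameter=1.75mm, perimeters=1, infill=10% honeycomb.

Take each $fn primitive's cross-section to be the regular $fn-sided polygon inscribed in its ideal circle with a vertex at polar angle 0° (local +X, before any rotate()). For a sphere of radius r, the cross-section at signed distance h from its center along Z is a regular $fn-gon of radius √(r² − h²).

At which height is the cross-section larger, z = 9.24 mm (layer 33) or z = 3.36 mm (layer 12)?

Layer 33 (z = 9.24): the r=9.5 sphere slices to a regular 12-gon of circumradius 9.496 (√(r²−h²) with h=0.26 from center) (area = (12/2)·9.496²·sin(360°/12) = 270.55 mm²). So its area = 270.55 mm². Layer 12 (z = 3.36): the sphere: section is a regular 12-gon, circumradius = √(r²−h²) = √(9.5²−6.14²) = 7.249 (area = (12/2)·7.249²·sin(360°/12) = 157.65 mm²). So its area = 157.65 mm². Layer 33 is larger (270.55 vs 157.65 mm²).

layer 33 (z = 9.24 mm)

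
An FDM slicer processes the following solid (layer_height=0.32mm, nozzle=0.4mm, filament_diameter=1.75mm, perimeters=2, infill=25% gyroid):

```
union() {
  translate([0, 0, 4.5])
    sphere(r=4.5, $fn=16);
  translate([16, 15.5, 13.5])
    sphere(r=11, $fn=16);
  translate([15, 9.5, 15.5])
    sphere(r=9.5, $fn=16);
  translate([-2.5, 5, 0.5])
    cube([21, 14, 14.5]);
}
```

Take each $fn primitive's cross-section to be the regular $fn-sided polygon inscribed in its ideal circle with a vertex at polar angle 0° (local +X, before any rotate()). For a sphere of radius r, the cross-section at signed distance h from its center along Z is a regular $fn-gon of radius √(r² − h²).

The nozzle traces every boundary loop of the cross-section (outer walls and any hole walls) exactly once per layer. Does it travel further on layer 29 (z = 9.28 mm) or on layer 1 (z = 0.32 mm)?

layer 29 (z = 9.28 mm)

Layer 29 (z = 9.28): the sphere is not intersected at this z (|z−center|=4.780 > r=4.5); the r=11 sphere at (16, 15.5) contributes a regular 16-gon of circumradius √(11²−4.22²) = 10.158 (perimeter = 2·16·10.158·sin(180°/16) = 63.42 mm); the r=9.5 sphere at (15, 9.5) contributes a regular 16-gon of circumradius √(9.5²−6.22²) = 7.181 (perimeter = 2·16·7.181·sin(180°/16) = 44.83 mm); the cube at (-2.5, 5) is present — its section is the full 21×14 rectangle (perimeter 70.00 mm); Combining (union): the regions partially overlap (shared area 281.60 mm²), so the edge portions inside another operand are dropped and the merged outline is re-measured after clipping — boundary = 88.18 mm. So its perimeter = 88.18 mm. Layer 1 (z = 0.32): the r=4.5 sphere contributes a regular 16-gon of circumradius √(4.5²−4.18²) = 1.667 (perimeter = 2·16·1.667·sin(180°/16) = 10.40 mm); the sphere at (16, 15.5) does not reach this height (|z−center|=13.180 > r=11); the sphere at (15, 9.5) is absent (|z−center|=15.180 > r=9.5); the cube at (-2.5, 5) does not reach this height (z outside [0.5, 15]); Taking the union: only the r=4.5 sphere is present, so the union is just that shape — boundary = 10.40 mm. So its perimeter = 10.40 mm. Layer 29 is larger (88.18 vs 10.40 mm).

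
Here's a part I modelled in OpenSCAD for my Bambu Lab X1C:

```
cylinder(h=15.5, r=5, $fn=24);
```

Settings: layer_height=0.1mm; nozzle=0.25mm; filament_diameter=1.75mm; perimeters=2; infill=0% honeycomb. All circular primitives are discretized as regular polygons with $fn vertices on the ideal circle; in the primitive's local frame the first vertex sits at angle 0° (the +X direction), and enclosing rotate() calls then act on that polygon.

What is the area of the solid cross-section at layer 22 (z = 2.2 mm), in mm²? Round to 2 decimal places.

At z = 2.2 mm: the r=5 cylinder gives a regular 24-gon of circumradius 5 (constant along its height) (area = (24/2)·5.000²·sin(360°/24) = 77.65 mm²). Overall, the cross-section is a single solid region. Net area = 77.65 mm².

77.65 mm²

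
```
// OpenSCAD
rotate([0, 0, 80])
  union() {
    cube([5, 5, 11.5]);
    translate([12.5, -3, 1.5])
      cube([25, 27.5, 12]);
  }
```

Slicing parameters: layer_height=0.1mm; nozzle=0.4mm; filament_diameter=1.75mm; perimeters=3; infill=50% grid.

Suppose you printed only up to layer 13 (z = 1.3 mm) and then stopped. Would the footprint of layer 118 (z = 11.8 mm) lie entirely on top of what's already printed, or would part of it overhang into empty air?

Compare the two slices. At z = 1.3: the cube (footprint 5×5) is included at this height (area 25.00 mm²); the cube at (12.5, -3) is not intersected at this z (z outside [1.5, 13.5]); Combining (union): only the 5×5 cube is present, so the union is just that shape — area = 25.00 mm²; (rotated 80° about Z; rotation is an isometry so areas/perimeters/island counts are preserved). At z = 11.8: the cube is absent (z outside [0, 11.5]); the 25×27.5 cube at (12.5, -3) contributes its full rectangle (area 687.50 mm²); Merging all regions: only the 25×27.5 cube at (12.5, -3) is present, so the union is just that shape — area = 687.50 mm²; (rotated 80° about Z; rotation is an isometry so areas/perimeters/island counts are preserved). Checking containment: at z = 11.8 the cross-section extends beyond the z = 1.3 cross-section by about 687.50 mm².

part overhangs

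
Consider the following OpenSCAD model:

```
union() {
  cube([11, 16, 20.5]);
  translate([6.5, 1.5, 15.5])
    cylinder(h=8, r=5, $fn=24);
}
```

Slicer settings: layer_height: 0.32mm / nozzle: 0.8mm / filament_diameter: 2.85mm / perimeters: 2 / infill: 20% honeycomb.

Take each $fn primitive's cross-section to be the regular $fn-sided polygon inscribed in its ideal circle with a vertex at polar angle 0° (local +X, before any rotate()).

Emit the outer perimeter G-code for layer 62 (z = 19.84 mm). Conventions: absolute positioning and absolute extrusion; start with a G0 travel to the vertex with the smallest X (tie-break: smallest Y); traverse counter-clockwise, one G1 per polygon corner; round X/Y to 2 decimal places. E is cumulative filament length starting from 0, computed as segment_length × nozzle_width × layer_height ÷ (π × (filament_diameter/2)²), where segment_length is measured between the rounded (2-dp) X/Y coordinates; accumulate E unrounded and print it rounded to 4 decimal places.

G0 X0.00 Y0.00 Z19.84
G1 X1.76 Y0.00 E0.0706
G1 X2.17 Y-1.00 E0.1140
G1 X2.96 Y-2.04 E0.1664
G1 X4.00 Y-2.83 E0.2188
G1 X5.21 Y-3.33 E0.2714
G1 X6.50 Y-3.50 E0.3236
G1 X7.79 Y-3.33 E0.3758
G1 X9.00 Y-2.83 E0.4283
G1 X10.04 Y-2.04 E0.4807
G1 X10.83 Y-1.00 E0.5331
G1 X11.33 Y0.21 E0.5857
G1 X11.50 Y1.50 E0.6379
G1 X11.33 Y2.79 E0.6901
G1 X11.00 Y3.59 E0.7248
G1 X11.00 Y16.00 E1.2228
G1 X0.00 Y16.00 E1.6643
G1 X0.00 Y0.00 E2.3063

At z = 19.84 mm: the cube (footprint 11×16) is included at this height; the r=5 cylinder at (6.5, 1.5) contributes a regular 24-gon of circumradius 5; Combining (union): the regions partially overlap (shared area 52.25 mm²), so overlapping operands fuse into one piece — 1 connected region. The outline is a single polygon with 17 vertices. Extrusion per mm of travel: 0.8 × 0.32 / (π × 1.425²) = 0.040129. Accumulating E over each segment gives final E = 2.3063.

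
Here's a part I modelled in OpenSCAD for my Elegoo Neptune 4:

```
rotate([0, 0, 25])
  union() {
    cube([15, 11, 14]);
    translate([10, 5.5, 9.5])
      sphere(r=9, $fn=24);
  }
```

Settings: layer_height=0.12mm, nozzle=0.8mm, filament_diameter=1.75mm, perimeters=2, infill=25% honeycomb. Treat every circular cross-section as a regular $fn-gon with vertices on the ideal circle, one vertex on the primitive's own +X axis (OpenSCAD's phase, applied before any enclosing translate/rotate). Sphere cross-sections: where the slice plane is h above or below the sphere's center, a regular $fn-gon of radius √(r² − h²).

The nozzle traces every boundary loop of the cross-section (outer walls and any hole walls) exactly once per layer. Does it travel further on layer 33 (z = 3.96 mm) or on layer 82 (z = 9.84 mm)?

layer 82 (z = 9.84 mm)

Layer 33 (z = 3.96): the cube (footprint 15×11) is included at this height (perimeter 52.00 mm); the r=9 sphere at (10, 5.5) contributes a regular 24-gon of circumradius √(9²−5.54²) = 7.093 (perimeter = 2·24·7.093·sin(180°/24) = 44.44 mm); Taking the union: the regions partially overlap (shared area 123.48 mm²), so the edge portions inside another operand are dropped and the merged outline is re-measured after clipping — boundary = 54.59 mm; (rotated 25° about Z; rotation is an isometry so areas/perimeters/island counts are preserved). So its perimeter = 54.59 mm. Layer 82 (z = 9.84): the cube (footprint 15×11) is included at this height (perimeter 52.00 mm); the r=9 sphere at (10, 5.5) slices to a regular 24-gon of circumradius 8.994 (√(r²−h²) with h=0.34 from center) (perimeter = 2·24·8.994·sin(180°/24) = 56.35 mm); Combining (union): the regions partially overlap (shared area 146.75 mm²), so the edge portions inside another operand are dropped and the merged outline is re-measured after clipping — boundary = 61.39 mm; (whole slice rotated 25° about Z — lengths, areas and connectivity unchanged). So its perimeter = 61.39 mm. Layer 82 is larger (61.39 vs 54.59 mm).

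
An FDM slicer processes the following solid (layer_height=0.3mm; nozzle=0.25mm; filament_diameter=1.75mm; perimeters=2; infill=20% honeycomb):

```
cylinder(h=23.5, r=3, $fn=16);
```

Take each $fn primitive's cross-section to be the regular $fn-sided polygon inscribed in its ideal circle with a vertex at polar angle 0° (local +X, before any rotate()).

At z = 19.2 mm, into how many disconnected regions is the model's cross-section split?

At z = 19.2 mm: the cylinder: section is a regular 16-gon, circumradius r=3. The result has 1 disconnected region.

1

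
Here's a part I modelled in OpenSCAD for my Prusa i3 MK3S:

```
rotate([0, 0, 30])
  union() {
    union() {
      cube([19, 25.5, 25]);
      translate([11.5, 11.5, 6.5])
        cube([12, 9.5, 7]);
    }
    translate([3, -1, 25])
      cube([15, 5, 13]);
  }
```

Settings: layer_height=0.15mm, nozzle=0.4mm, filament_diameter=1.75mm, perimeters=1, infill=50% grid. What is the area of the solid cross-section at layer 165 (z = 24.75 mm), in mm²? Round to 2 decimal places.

484.50 mm²

At z = 24.75 mm: the cube (footprint 19×25.5) is included at this height (area 484.50 mm²); the cube at (11.5, 11.5) is absent (z outside [6.5, 13.5]); Taking the union: only the 19×25.5 cube is present, so the union is just that shape — area = 484.50 mm²; the cube at (3, -1) does not reach this height (z outside [25, 38]); Taking the union: only the result so far is present, so the union is just that shape — area = 484.50 mm²; (rotated 30° about Z; rotation is an isometry so areas/perimeters/island counts are preserved). Overall, the cross-section is a single solid region. Net area = 484.50 mm².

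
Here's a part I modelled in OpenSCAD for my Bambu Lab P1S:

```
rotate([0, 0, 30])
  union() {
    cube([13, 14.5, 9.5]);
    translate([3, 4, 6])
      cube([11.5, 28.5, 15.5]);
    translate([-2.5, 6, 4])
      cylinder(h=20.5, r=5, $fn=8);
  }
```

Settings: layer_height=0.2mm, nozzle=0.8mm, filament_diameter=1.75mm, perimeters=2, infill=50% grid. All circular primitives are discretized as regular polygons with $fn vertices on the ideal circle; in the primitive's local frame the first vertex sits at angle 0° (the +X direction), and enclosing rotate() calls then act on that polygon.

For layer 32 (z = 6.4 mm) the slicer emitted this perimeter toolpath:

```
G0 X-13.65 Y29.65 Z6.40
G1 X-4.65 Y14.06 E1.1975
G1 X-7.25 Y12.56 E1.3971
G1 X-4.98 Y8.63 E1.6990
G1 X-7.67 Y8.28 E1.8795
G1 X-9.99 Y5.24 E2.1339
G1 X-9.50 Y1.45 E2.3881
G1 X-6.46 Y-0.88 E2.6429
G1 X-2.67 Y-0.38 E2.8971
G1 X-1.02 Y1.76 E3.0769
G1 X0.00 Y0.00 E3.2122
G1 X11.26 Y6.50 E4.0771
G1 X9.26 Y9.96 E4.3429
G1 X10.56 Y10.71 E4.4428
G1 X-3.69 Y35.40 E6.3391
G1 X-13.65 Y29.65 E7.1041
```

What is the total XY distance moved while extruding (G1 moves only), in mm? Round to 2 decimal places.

106.80 mm

Sum the Euclidean lengths of each G1 segment: total = 106.80 mm.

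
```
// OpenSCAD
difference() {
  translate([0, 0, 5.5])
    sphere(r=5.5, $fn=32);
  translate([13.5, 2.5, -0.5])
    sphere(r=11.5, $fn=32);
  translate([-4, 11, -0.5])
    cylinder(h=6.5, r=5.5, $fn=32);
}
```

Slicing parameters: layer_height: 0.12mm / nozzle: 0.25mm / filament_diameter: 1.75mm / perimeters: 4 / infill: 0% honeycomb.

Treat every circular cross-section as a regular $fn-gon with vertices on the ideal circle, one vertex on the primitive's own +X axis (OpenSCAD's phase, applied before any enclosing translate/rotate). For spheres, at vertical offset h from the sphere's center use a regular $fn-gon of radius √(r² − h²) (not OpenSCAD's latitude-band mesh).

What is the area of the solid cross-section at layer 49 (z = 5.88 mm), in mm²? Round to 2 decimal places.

At z = 5.88 mm: the r=5.5 sphere slices to a regular 32-gon of circumradius 5.487 (√(r²−h²) with h=0.38 from center) (area = (32/2)·5.487²·sin(360°/32) = 93.97 mm²); the r=11.5 sphere at (13.5, 2.5) contributes a regular 32-gon of circumradius √(11.5²−6.38²) = 9.568 (area = (32/2)·9.568²·sin(360°/32) = 285.75 mm²); the r=5.5 cylinder at (-4, 11) contributes a regular 32-gon of circumradius 5.5 (area = (32/2)·5.500²·sin(360°/32) = 94.42 mm²); Taking the first minus the rest: starting from the r=5.5 sphere (93.97 mm²), the r=11.5 sphere at (13.5, 2.5) partially overlaps it — only the 4.98 mm² overlap (of its 285.75 mm²) is removed, clipping the outline; the r=5.5 cylinder at (-4, 11) misses the remaining region (no effect) — area = 88.99 mm². Overall, the cross-section is a single solid region. Net area = 88.99 mm².

88.99 mm²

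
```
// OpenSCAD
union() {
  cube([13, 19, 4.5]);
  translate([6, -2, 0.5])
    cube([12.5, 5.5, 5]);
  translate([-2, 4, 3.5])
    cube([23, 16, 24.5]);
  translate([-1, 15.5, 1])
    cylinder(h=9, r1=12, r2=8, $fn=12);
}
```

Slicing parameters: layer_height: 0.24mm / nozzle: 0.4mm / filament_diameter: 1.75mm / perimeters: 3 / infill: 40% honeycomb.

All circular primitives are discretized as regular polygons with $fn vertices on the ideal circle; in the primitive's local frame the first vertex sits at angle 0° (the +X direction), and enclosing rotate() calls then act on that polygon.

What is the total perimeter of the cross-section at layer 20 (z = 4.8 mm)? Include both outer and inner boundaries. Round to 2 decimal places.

131.69 mm

At z = 4.8 mm: the cube is absent (z outside [0, 4.5]); the cube at (6, -2) is present — its section is the full 12.5×5.5 rectangle (perimeter 36.00 mm); the cube at (-2, 4) is present — its section is the full 23×16 rectangle (perimeter 78.00 mm); the cone at (-1, 15.5): at t=0.422 of its height the radius interpolates to r₁+(r₂−r₁)t = 10.311, giving a regular 12-gon of that circumradius (perimeter = 2·12·10.311·sin(180°/12) = 64.05 mm); Taking the union: the regions partially overlap (shared area 138.10 mm²), so the edge portions inside another operand are dropped and the merged outline is re-measured after clipping — boundary = 131.69 mm. Overall, the cross-section has 2 separate islands. Total boundary length (outer) = 131.69 mm.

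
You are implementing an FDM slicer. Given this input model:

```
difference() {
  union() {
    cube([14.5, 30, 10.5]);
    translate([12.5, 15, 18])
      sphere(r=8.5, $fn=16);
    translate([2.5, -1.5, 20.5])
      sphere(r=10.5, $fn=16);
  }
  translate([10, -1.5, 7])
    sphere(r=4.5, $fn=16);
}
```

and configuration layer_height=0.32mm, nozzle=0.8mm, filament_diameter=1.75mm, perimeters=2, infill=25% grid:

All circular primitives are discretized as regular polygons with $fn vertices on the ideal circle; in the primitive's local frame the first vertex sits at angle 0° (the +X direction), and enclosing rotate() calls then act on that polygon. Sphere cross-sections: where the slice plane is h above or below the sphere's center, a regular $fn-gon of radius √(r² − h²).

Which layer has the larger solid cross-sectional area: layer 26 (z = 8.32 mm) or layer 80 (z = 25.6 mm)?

layer 26 (z = 8.32 mm)

Layer 26 (z = 8.32): the cube is present — its section is the full 14.5×30 rectangle (area 435.00 mm²); the sphere at (12.5, 15) is absent (|z−center|=9.680 > r=8.5); the sphere at (2.5, -1.5) does not reach this height (|z−center|=12.180 > r=10.5); Combining (union): only the 14.5×30 cube is present, so the union is just that shape — area = 435.00 mm²; the sphere at (10, -1.5): section is a regular 16-gon, circumradius = √(r²−h²) = √(4.5²−1.32²) = 4.302 (area = (16/2)·4.302²·sin(360°/16) = 56.66 mm²); Taking the first minus the rest: starting from the result so far (435.00 mm²), the r=4.5 sphere at (10, -1.5) partially overlaps it — only the 15.87 mm² overlap (of its 56.66 mm²) is removed, clipping the outline — area = 419.13 mm². So its area = 419.13 mm². Layer 80 (z = 25.6): the cube is absent (z outside [0, 10.5]); the r=8.5 sphere at (12.5, 15) slices to a regular 16-gon of circumradius 3.807 (√(r²−h²) with h=7.6 from center) (area = (16/2)·3.807²·sin(360°/16) = 44.36 mm²); the r=10.5 sphere at (2.5, -1.5) contributes a regular 16-gon of circumradius √(10.5²−5.1²) = 9.178 (area = (16/2)·9.178²·sin(360°/16) = 257.90 mm²); Taking the union: the 2 present regions are separate (no shared area or edge), so areas and boundary lengths simply add and each stays a separate island — area = 302.26 mm²; the sphere at (10, -1.5) is not intersected at this z (|z−center|=18.600 > r=4.5); Taking the first minus the rest: none of the subtracted shapes is present at this height, so that combined region is unchanged — area = 302.26 mm². So its area = 302.26 mm². Layer 26 is larger (419.13 vs 302.26 mm²).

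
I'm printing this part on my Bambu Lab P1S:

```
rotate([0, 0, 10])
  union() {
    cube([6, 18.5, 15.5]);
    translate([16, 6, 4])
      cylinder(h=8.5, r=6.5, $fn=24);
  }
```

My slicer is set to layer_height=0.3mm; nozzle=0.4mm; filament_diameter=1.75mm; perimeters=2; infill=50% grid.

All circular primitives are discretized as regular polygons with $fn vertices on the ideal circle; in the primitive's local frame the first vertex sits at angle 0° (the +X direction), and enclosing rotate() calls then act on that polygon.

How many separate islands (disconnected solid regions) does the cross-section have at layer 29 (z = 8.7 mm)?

At z = 8.7 mm: the cube is present — its section is the full 6×18.5 rectangle; the cylinder at (16, 6): section is a regular 24-gon, circumradius r=6.5; Combining (union): the 2 present regions are separate (no shared area or edge), so areas and boundary lengths simply add and each stays a separate island — 2 connected regions; (whole slice rotated 10° about Z — lengths, areas and connectivity unchanged). Overall, the cross-section has 2 separate islands. Island count = 2.

2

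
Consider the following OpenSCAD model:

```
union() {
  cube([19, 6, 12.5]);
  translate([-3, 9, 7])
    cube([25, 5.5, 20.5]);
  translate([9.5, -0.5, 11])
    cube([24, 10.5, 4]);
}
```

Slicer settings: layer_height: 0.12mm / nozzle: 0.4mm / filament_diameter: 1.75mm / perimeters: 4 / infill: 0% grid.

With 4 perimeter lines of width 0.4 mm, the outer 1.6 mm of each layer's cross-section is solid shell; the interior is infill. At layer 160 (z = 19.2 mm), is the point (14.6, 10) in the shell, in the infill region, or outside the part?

At z = 19.2 mm: the cube is not intersected at this z (z outside [0, 12.5]); the cube at (-3, 9) (footprint 25×5.5) is included at this height; the cube at (9.5, -0.5) does not reach this height (z outside [11, 15]); Combining (union): only the 25×5.5 cube at (-3, 9) is present, so the union is just that shape — 1 connected region. Overall, the cross-section is a single solid region. The nearest boundary edge runs (-3.00, 9.00)→(22.00, 9.00); distance from the point to it = 1.00 mm. The point is inside the cross-section, 1.00 mm from the nearest boundary — within the 1.6 mm shell band (4 × 0.4).

shell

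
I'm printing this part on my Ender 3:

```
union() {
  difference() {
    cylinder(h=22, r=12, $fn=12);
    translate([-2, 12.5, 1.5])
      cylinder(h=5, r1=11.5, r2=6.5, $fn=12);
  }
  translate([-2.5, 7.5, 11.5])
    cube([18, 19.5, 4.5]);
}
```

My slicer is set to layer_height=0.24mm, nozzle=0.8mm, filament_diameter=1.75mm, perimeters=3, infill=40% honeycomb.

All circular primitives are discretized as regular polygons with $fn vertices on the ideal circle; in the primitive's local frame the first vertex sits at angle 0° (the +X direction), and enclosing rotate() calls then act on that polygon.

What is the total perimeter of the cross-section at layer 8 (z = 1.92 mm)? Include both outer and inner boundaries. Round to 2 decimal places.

At z = 1.92 mm: the r=12 cylinder gives a regular 12-gon of circumradius 12 (constant along its height) (perimeter = 2·12·12.000·sin(180°/12) = 74.54 mm); the cone at (-2, 12.5) contributes a regular 12-gon of circumradius 11.080 (interpolated between r1=11.5 and r2=6.5 at t=0.084) (perimeter = 2·12·11.080·sin(180°/12) = 68.83 mm); After the difference (first − rest): starting from the r=12 cylinder, the cone at (-2, 12.5) partially overlaps it — only the 129.71 mm² overlap (of its 368.30 mm²) is removed, clipping the outline — boundary = 75.71 mm; the cube at (-2.5, 7.5) is not intersected at this z (z outside [11.5, 16]); Combining (union): only that combined region is present, so the union is just that shape — boundary = 75.71 mm. Overall, the cross-section is a single solid region. Total boundary length (outer) = 75.71 mm.

75.71 mm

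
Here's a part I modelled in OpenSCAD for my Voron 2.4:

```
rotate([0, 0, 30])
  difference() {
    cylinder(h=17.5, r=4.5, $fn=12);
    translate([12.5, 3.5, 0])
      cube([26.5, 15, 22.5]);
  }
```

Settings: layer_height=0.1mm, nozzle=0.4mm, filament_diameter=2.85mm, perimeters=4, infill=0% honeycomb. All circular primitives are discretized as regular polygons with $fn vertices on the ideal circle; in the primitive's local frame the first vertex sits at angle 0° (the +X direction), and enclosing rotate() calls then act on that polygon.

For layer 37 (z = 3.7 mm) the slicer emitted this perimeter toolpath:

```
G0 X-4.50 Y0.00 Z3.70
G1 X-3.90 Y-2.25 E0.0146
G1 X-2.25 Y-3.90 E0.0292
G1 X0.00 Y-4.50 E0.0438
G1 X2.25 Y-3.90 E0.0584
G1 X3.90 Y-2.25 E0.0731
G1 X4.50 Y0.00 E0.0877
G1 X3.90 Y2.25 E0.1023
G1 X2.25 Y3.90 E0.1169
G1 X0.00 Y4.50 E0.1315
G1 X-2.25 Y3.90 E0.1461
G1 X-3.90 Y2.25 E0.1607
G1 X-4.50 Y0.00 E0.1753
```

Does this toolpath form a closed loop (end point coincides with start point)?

yes

Start point (G0): (-4.50, 0.00). End point (last G1): the path returns to the start — closed.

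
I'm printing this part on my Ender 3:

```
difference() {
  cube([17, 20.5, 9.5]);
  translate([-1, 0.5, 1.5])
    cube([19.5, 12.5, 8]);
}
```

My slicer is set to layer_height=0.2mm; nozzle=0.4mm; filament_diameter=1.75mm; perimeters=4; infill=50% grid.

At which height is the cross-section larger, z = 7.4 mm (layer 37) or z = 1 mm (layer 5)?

layer 5 (z = 1 mm)

Layer 37 (z = 7.4): the cube (footprint 17×20.5) is included at this height (area 348.50 mm²); the cube at (-1, 0.5) is present — its section is the full 19.5×12.5 rectangle (area 243.75 mm²); Subtracting the remaining from the first: starting from the 17×20.5 cube (348.50 mm²), the 19.5×12.5 cube at (-1, 0.5) partially overlaps it — only the 212.50 mm² overlap (of its 243.75 mm²) is removed, clipping the outline — area = 136.00 mm². So its area = 136.00 mm². Layer 5 (z = 1): the cube (footprint 17×20.5) is included at this height (area 348.50 mm²); the cube at (-1, 0.5) does not reach this height (z outside [1.5, 9.5]); After the difference (first − rest): none of the subtracted shapes is present at this height, so the 17×20.5 cube is unchanged — area = 348.50 mm². So its area = 348.50 mm². Layer 5 is larger (348.50 vs 136.00 mm²).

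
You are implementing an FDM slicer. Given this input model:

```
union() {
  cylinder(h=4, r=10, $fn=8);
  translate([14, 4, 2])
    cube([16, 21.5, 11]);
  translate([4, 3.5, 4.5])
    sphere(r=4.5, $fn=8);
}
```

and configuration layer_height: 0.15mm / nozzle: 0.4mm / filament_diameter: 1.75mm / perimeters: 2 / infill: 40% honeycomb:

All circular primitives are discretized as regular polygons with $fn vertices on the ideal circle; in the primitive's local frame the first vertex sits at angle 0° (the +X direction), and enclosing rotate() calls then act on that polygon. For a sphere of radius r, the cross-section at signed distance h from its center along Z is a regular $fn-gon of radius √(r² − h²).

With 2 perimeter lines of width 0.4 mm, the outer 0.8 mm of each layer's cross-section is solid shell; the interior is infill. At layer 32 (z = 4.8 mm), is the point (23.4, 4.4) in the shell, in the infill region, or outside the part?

shell

At z = 4.8 mm: the cylinder is absent (z outside [0, 4]); the 16×21.5 cube at (14, 4) contributes its full rectangle; the sphere at (4, 3.5): section is a regular 8-gon, circumradius = √(r²−h²) = √(4.5²−0.3²) = 4.490; Combining (union): the 2 present regions are separate (no shared area or edge), so areas and boundary lengths simply add and each stays a separate island — 2 connected regions. Overall, the cross-section has 2 separate islands. The nearest boundary edge runs (30.00, 4.00)→(14.00, 4.00); distance from the point to it = 0.40 mm. (Shell/infill is judged within the island containing the point — the largest one.) The point is inside the cross-section, 0.40 mm from the nearest boundary — within the 0.8 mm shell band (2 × 0.4).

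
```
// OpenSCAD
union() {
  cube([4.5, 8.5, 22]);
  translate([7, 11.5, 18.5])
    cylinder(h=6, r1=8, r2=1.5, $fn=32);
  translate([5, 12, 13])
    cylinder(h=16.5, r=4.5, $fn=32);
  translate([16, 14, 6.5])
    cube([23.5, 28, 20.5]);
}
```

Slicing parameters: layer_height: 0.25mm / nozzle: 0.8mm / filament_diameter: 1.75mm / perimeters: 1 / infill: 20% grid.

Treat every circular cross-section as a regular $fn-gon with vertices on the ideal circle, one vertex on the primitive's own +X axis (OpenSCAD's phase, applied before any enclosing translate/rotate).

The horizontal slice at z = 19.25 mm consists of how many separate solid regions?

At z = 19.25 mm: the cube is present — its section is the full 4.5×8.5 rectangle; the cone at (7, 11.5) contributes a regular 32-gon of circumradius 7.188 (interpolated between r1=8 and r2=1.5 at t=0.125); the cylinder at (5, 12): section is a regular 32-gon, circumradius r=4.5; the cube at (16, 14) (footprint 23.5×28) is included at this height; Merging all regions: the regions partially overlap (shared area 72.63 mm²), so overlapping operands fuse into one piece — 2 connected regions. The result has 2 disconnected regions.

2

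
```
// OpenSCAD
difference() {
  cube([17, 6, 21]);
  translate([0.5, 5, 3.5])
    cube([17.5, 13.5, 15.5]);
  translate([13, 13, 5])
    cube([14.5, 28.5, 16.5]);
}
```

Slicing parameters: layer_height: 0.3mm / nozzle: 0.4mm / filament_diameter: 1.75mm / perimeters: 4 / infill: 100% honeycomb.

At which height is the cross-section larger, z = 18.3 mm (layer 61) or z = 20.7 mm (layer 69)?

layer 69 (z = 20.7 mm)

Layer 61 (z = 18.3): the 17×6 cube contributes its full rectangle (area 102.00 mm²); the cube at (0.5, 5) is present — its section is the full 17.5×13.5 rectangle (area 236.25 mm²); the cube at (13, 13) is present — its section is the full 14.5×28.5 rectangle (area 413.25 mm²); Subtracting the remaining from the first: starting from the 17×6 cube (102.00 mm²), the 17.5×13.5 cube at (0.5, 5) partially overlaps it — only the 16.50 mm² overlap (of its 236.25 mm²) is removed, clipping the outline; the 14.5×28.5 cube at (13, 13) misses the remaining region (no effect) — area = 85.50 mm². So its area = 85.50 mm². Layer 69 (z = 20.7): the 17×6 cube contributes its full rectangle (area 102.00 mm²); the cube at (0.5, 5) is absent (z outside [3.5, 19]); the 14.5×28.5 cube at (13, 13) contributes its full rectangle (area 413.25 mm²); After the difference (first − rest): starting from the 17×6 cube (102.00 mm²), the 14.5×28.5 cube at (13, 13) misses the remaining region (no effect) — area = 102.00 mm². So its area = 102.00 mm². Layer 69 is larger (102.00 vs 85.50 mm²).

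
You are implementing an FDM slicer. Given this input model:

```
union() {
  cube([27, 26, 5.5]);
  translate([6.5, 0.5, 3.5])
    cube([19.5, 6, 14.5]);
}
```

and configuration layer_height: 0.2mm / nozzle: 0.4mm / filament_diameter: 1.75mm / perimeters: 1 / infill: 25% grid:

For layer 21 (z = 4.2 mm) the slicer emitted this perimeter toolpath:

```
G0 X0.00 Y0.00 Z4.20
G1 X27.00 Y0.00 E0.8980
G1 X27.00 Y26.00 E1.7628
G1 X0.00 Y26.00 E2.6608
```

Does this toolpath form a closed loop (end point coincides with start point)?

no

Start point (G0): (0.00, 0.00). End point (last G1): the path does not return to the start — open.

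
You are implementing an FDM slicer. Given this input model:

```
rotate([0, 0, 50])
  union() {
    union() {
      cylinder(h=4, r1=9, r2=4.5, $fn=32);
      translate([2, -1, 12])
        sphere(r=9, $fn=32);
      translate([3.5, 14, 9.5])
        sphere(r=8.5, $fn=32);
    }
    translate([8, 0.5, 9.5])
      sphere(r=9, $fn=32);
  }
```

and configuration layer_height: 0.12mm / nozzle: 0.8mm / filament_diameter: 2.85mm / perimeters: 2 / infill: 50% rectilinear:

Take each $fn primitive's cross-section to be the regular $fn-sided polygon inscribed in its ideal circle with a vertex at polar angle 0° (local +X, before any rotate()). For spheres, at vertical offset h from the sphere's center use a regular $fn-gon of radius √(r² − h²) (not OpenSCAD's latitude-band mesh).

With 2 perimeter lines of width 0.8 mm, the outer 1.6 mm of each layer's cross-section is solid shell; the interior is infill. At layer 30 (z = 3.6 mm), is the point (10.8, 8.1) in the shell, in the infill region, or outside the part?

At z = 3.6 mm: the cone contributes a regular 32-gon of circumradius 4.950 (interpolated between r1=9 and r2=4.5 at t=0.900); the sphere at (2, -1): section is a regular 32-gon, circumradius = √(r²−h²) = √(9²−8.4²) = 3.231; the r=8.5 sphere at (3.5, 14) slices to a regular 32-gon of circumradius 6.119 (√(r²−h²) with h=5.9 from center); Merging all regions: the regions partially overlap (shared area 30.68 mm²), so overlapping operands fuse into one piece — 2 connected regions; the r=9 sphere at (8, 0.5) slices to a regular 32-gon of circumradius 6.796 (√(r²−h²) with h=5.9 from center); Taking the union: the regions partially overlap (shared area 23.24 mm²), so overlapping operands fuse into one piece — 2 connected regions; (whole slice rotated 50° about Z — lengths, areas and connectivity unchanged). Overall, the cross-section has 2 separate islands. Undo the 50° rotation: the query point maps to (13.147, -3.067) in the un-rotated model frame. The nearest boundary edge runs (13.65, -3.28)→(12.81, -4.31); distance from the point to it = 0.52 mm. (Shell/infill is judged within the island containing the point — the largest one.) The point is inside the cross-section, 0.52 mm from the nearest boundary — within the 1.6 mm shell band (2 × 0.8).

shell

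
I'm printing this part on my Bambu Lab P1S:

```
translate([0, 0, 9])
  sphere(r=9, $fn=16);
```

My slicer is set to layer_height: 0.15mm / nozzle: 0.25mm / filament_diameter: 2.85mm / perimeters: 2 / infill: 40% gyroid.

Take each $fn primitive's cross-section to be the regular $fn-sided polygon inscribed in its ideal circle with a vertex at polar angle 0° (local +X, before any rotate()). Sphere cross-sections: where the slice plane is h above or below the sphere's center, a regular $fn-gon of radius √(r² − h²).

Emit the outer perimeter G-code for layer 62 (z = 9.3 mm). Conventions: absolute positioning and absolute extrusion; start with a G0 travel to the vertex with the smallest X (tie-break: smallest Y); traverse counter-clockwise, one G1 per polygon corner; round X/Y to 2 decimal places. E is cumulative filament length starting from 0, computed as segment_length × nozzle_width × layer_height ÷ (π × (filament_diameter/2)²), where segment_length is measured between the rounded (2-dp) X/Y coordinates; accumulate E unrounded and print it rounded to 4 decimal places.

G0 X-8.99 Y0.00 Z9.30
G1 X-8.31 Y-3.44 E0.0206
G1 X-6.36 Y-6.36 E0.0413
G1 X-3.44 Y-8.31 E0.0619
G1 X0.00 Y-8.99 E0.0825
G1 X3.44 Y-8.31 E0.1031
G1 X6.36 Y-6.36 E0.1238
G1 X8.31 Y-3.44 E0.1444
G1 X8.99 Y0.00 E0.1650
G1 X8.31 Y3.44 E0.1856
G1 X6.36 Y6.36 E0.2063
G1 X3.44 Y8.31 E0.2269
G1 X0.00 Y8.99 E0.2475
G1 X-3.44 Y8.31 E0.2681
G1 X-6.36 Y6.36 E0.2888
G1 X-8.31 Y3.44 E0.3094
G1 X-8.99 Y0.00 E0.3300

At z = 9.3 mm: the r=9 sphere contributes a regular 16-gon of circumradius √(9²−0.3²) = 8.995. The outline is a single polygon with 16 vertices. Extrusion per mm of travel: 0.25 × 0.15 / (π × 1.425²) = 0.005878. Accumulating E over each segment gives final E = 0.3300.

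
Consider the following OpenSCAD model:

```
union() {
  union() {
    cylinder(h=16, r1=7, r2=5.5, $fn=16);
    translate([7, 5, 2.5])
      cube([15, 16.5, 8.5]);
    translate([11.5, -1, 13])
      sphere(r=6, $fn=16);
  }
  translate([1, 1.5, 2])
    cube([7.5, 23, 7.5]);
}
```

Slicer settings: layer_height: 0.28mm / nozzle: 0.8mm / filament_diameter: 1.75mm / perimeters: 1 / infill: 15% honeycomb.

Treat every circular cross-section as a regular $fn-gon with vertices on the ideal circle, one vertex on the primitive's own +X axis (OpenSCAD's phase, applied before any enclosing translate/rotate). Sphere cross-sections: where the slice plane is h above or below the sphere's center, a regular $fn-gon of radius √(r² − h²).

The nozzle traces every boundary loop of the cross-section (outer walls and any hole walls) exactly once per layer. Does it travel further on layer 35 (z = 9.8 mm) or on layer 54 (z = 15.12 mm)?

Layer 35 (z = 9.8): the cone contributes a regular 16-gon of circumradius 6.081 (interpolated between r1=7 and r2=5.5 at t=0.613) (perimeter = 2·16·6.081·sin(180°/16) = 37.96 mm); the cube at (7, 5) is present — its section is the full 15×16.5 rectangle (perimeter 63.00 mm); the r=6 sphere at (11.5, -1) slices to a regular 16-gon of circumradius 5.075 (√(r²−h²) with h=3.2 from center) (perimeter = 2·16·5.075·sin(180°/16) = 31.69 mm); Merging all regions: the 3 present regions are separate (no shared area or edge), so areas and boundary lengths simply add and each stays a separate island — boundary = 132.65 mm; the cube at (1, 1.5) does not reach this height (z outside [2, 9.5]); Combining (union): only the result so far is present, so the union is just that shape — boundary = 132.65 mm. So its perimeter = 132.65 mm. Layer 54 (z = 15.12): the cone: at t=0.945 of its height the radius interpolates to r₁+(r₂−r₁)t = 5.582, giving a regular 16-gon of that circumradius (perimeter = 2·16·5.582·sin(180°/16) = 34.85 mm); the cube at (7, 5) is not intersected at this z (z outside [2.5, 11]); the r=6 sphere at (11.5, -1) slices to a regular 16-gon of circumradius 5.613 (√(r²−h²) with h=2.12 from center) (perimeter = 2·16·5.613·sin(180°/16) = 35.04 mm); Taking the union: the 2 present regions are separate (no shared area or edge), so areas and boundary lengths simply add and each stays a separate island — boundary = 69.89 mm; the cube at (1, 1.5) does not reach this height (z outside [2, 9.5]); Taking the union: only that combined region is present, so the union is just that shape — boundary = 69.89 mm. So its perimeter = 69.89 mm. Layer 35 is larger (132.65 vs 69.89 mm).

layer 35 (z = 9.8 mm)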